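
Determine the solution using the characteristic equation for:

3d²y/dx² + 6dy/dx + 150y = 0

Characteristic equation: 3r² + 6r + 150 = 0
Divide by 3: r² + 2r + 50 = 0
Roots: r = -1 ± 7i (complex conjugates)
General solution: y = e^(-x)(C₁cos(7x) + C₂sin(7x))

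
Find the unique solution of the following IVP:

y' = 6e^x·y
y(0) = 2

General solution: y = Ce^(6e^x)
Applying IC y(0) = 2:
Particular solution: y = 2e^(6(e^x - 1))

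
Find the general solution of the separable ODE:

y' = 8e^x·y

Separating variables and integrating:
ln|y| = 8e^x + C

General solution: y = Ce^(8e^x)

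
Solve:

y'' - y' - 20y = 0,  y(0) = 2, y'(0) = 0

General solution: y = C₁e^(5x) + C₂e^(-4x)
Applying ICs: C₁ = 8/9, C₂ = 10/9
Particular solution: y = (8/9)e^(5x) + (10/9)e^(-4x)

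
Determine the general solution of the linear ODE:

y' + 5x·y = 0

Using integrating factor method:

General solution: y = Ce^(-5x^2/2)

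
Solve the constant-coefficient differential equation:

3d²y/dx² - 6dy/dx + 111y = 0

Characteristic equation: 3r² - 6r + 111 = 0
Divide by 3: r² - 2r + 37 = 0
Roots: r = 1 ± 6i (complex conjugates)
General solution: y = e^x(C₁cos(6x) + C₂sin(6x))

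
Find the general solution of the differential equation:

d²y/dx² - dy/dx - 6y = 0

Characteristic equation: r² - r - 6 = 0
Roots: r = 3, -2 (distinct real)
General solution: y = C₁e^(3x) + C₂e^(-2x)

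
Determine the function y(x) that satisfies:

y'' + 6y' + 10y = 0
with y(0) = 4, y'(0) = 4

General solution: y = e^(-3x)(C₁cos(x) + C₂sin(x))
Complex roots r = -3 ± i
Applying ICs: C₁ = 4, C₂ = 16
Particular solution: y = e^(-3x)(4cos(x) + 16sin(x))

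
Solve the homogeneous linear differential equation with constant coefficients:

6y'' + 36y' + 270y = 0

Characteristic equation: 6r² + 36r + 270 = 0
Divide by 6: r² + 6r + 45 = 0
Roots: r = -3 ± 6i (complex conjugates)
General solution: y = e^(-3x)(C₁cos(6x) + C₂sin(6x))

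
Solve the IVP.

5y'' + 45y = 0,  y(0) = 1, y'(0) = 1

General solution: y = C₁cos(3x) + C₂sin(3x)
Complex roots r = ±3i
Applying ICs: C₁ = 1, C₂ = 1/3
Particular solution: y = cos(3x) + (1/3)sin(3x)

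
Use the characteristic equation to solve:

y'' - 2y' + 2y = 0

Characteristic equation: r² - 2r + 2 = 0
Roots: r = 1 ± i (complex conjugates)
General solution: y = e^x(C₁cos(x) + C₂sin(x))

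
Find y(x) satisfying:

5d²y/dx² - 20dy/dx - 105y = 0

Characteristic equation: 5r² - 20r - 105 = 0
Divide by 5: r² - 4r - 21 = 0
Roots: r = 7, -3 (distinct real)
General solution: y = C₁e^(7x) + C₂e^(-3x)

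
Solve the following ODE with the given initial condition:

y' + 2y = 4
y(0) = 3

General solution: y = 2 + Ce^(-2x)
Applying y(0) = 3: C = 3 - 2 = 1
Particular solution: y = 2 + e^(-2x)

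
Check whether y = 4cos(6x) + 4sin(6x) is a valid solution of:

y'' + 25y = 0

Verification:
y'' = -144cos(6x) - 144sin(6x)
y'' + 25y ≠ 0 (frequency mismatch: got 36 instead of 25)

No, it is not a solution.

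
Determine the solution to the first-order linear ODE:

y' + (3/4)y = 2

Using integrating factor method:

General solution: y = 8/3 + Ce^(-3x/4)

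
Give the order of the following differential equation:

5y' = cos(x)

The order is 1 (highest derivative is of order 1).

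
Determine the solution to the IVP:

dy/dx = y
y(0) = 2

General solution: y = Ce^x
Applying IC y(0) = 2:
Particular solution: y = 2e^x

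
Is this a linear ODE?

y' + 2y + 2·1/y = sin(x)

No. Nonlinear (1/y term)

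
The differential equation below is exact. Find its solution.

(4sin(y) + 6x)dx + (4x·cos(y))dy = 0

Verify exactness: ∂M/∂y = ∂N/∂x ✓
Find F(x,y) such that ∂F/∂x = M, ∂F/∂y = N
Solution: 4x·sin(y) + 3x² = C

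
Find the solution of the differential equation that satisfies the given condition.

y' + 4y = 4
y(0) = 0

General solution: y = 1 + Ce^(-4x)
Applying y(0) = 0: C = 0 - 1 = -1
Particular solution: y = 1 - e^(-4x)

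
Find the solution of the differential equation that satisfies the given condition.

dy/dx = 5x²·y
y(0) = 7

General solution: y = Ce^(5x³/3)
Applying IC y(0) = 7:
Particular solution: y = 7e^(5x³/3)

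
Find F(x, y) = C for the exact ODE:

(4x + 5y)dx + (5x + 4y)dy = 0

Verify exactness: ∂M/∂y = ∂N/∂x ✓
Find F(x,y) such that ∂F/∂x = M, ∂F/∂y = N
Solution: 2x² + 5xy + 2y² = C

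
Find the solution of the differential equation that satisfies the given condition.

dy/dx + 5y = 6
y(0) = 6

General solution: y = 6/5 + Ce^(-5x)
Applying y(0) = 6: C = 6 - 6/5 = 24/5
Particular solution: y = 6/5 + (24/5)e^(-5x)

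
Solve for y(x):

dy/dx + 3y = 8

Using integrating factor method:

General solution: y = 8/3 + Ce^(-3x)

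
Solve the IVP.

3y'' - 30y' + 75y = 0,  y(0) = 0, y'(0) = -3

General solution: y = (C₁ + C₂x)e^(5x)
Repeated root r = 5
Applying ICs: C₁ = 0, C₂ = -3
Particular solution: y = -3xe^(5x)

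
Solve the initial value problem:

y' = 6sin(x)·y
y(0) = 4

General solution: y = Ce^(-6cos(x))
Applying IC y(0) = 4:
Particular solution: y = 4e^(6(1-cos(x)))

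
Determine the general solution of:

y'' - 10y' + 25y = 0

Characteristic equation: r² - 10r + 25 = 0
Factored: (r - 5)² = 0
Repeated root: r = 5
General solution: y = (C₁ + C₂x)e^(5x)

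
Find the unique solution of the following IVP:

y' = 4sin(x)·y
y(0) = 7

General solution: y = Ce^(-4cos(x))
Applying IC y(0) = 7:
Particular solution: y = 7e^(4(1-cos(x)))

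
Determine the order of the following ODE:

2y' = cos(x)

The order is 1 (highest derivative is of order 1).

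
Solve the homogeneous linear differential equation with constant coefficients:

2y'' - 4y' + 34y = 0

Characteristic equation: 2r² - 4r + 34 = 0
Divide by 2: r² - 2r + 17 = 0
Roots: r = 1 ± 4i (complex conjugates)
General solution: y = e^x(C₁cos(4x) + C₂sin(4x))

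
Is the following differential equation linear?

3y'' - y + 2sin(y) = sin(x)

No. Nonlinear (sin(y) is nonlinear in y)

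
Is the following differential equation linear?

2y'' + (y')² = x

No. Nonlinear ((y')² term)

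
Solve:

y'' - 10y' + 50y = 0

Characteristic equation: r² - 10r + 50 = 0
Roots: r = 5 ± 5i (complex conjugates)
General solution: y = e^(5x)(C₁cos(5x) + C₂sin(5x))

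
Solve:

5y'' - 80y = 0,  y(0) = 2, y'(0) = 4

General solution: y = C₁e^(4x) + C₂e^(-4x)
Applying ICs: C₁ = 3/2, C₂ = 1/2
Particular solution: y = (3/2)e^(4x) + (1/2)e^(-4x)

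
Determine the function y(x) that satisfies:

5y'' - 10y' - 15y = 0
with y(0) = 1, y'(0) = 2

General solution: y = C₁e^(3x) + C₂e^(-x)
Applying ICs: C₁ = 3/4, C₂ = 1/4
Particular solution: y = (3/4)e^(3x) + (1/4)e^(-x)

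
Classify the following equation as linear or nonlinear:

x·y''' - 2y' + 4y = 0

Linear (y and its derivatives appear to the first power only, no products of y terms)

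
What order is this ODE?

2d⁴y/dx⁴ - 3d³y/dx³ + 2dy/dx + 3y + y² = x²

The order is 4 (highest derivative is of order 4).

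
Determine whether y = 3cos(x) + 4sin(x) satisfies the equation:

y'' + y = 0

Verification:
y'' = -3cos(x) - 4sin(x)
y'' + y = 0 ✓

Yes, it is a solution.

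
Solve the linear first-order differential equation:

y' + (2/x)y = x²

Using integrating factor method:

General solution: y = (1/5)x^3 + Cx^(-2)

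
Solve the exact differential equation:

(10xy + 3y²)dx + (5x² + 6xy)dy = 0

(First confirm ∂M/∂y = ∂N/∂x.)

Verify exactness: ∂M/∂y = ∂N/∂x ✓
Find F(x,y) such that ∂F/∂x = M, ∂F/∂y = N
Solution: 5x²y + 3xy² = C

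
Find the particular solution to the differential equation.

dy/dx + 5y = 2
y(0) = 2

General solution: y = 2/5 + Ce^(-5x)
Applying y(0) = 2: C = 2 - 2/5 = 8/5
Particular solution: y = 2/5 + (8/5)e^(-5x)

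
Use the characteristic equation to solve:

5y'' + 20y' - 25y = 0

Characteristic equation: 5r² + 20r - 25 = 0
Divide by 5: r² + 4r - 5 = 0
Roots: r = 1, -5 (distinct real)
General solution: y = C₁e^x + C₂e^(-5x)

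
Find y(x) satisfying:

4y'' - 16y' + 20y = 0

Characteristic equation: 4r² - 16r + 20 = 0
Divide by 4: r² - 4r + 5 = 0
Roots: r = 2 ± i (complex conjugates)
General solution: y = e^(2x)(C₁cos(x) + C₂sin(x))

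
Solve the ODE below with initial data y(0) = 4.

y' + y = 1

General solution: y = 1 + Ce^(-x)
Applying y(0) = 4: C = 4 - 1 = 3
Particular solution: y = 1 + 3e^(-x)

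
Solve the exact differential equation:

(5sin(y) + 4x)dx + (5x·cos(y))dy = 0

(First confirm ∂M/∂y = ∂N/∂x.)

Verify exactness: ∂M/∂y = ∂N/∂x ✓
Find F(x,y) such that ∂F/∂x = M, ∂F/∂y = N
Solution: 5x·sin(y) + 2x² = C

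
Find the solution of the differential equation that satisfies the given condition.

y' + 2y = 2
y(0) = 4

General solution: y = 1 + Ce^(-2x)
Applying y(0) = 4: C = 4 - 1 = 3
Particular solution: y = 1 + 3e^(-2x)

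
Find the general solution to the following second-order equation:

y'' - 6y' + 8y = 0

Characteristic equation: r² - 6r + 8 = 0
Roots: r = 2, 4 (distinct real)
General solution: y = C₁e^(2x) + C₂e^(4x)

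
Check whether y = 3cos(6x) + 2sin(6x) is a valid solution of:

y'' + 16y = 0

Verification:
y'' = -108cos(6x) - 72sin(6x)
y'' + 16y ≠ 0 (frequency mismatch: got 36 instead of 16)

No, it is not a solution.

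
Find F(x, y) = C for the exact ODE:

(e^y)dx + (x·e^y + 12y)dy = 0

Verify exactness: ∂M/∂y = ∂N/∂x ✓
Find F(x,y) such that ∂F/∂x = M, ∂F/∂y = N
Solution: x·e^y + 6y² = C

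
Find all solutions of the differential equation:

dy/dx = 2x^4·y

Separating variables and integrating:
ln|y| = 2x^5/5 + C

General solution: y = Ce^(2x^5/5)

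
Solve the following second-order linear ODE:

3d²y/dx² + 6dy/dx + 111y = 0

Characteristic equation: 3r² + 6r + 111 = 0
Divide by 3: r² + 2r + 37 = 0
Roots: r = -1 ± 6i (complex conjugates)
General solution: y = e^(-x)(C₁cos(6x) + C₂sin(6x))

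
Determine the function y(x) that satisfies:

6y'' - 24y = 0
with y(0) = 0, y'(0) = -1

General solution: y = C₁e^(2x) + C₂e^(-2x)
Applying ICs: C₁ = -1/4, C₂ = 1/4
Particular solution: y = -(1/4)e^(2x) + (1/4)e^(-2x)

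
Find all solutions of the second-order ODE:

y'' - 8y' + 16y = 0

Characteristic equation: r² - 8r + 16 = 0
Factored: (r - 4)² = 0
Repeated root: r = 4
General solution: y = (C₁ + C₂x)e^(4x)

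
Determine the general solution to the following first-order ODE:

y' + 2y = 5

Using integrating factor method:

General solution: y = 5/2 + Ce^(-2x)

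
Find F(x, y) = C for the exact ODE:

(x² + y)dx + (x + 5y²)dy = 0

Verify exactness: ∂M/∂y = ∂N/∂x ✓
Find F(x,y) such that ∂F/∂x = M, ∂F/∂y = N
Solution: x³/3 + xy + 5y³/3 = C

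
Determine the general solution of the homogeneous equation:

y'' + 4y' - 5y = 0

Characteristic equation: r² + 4r - 5 = 0
Roots: r = 1, -5 (distinct real)
General solution: y = C₁e^x + C₂e^(-5x)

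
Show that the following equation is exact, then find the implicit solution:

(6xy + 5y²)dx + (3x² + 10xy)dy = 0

Verify exactness: ∂M/∂y = ∂N/∂x ✓
Find F(x,y) such that ∂F/∂x = M, ∂F/∂y = N
Solution: 3x²y + 5xy² = C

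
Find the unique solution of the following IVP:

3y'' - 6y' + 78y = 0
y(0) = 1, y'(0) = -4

General solution: y = e^x(C₁cos(5x) + C₂sin(5x))
Complex roots r = 1 ± 5i
Applying ICs: C₁ = 1, C₂ = -1
Particular solution: y = e^x(cos(5x) - sin(5x))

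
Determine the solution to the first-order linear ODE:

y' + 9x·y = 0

Using integrating factor method:

General solution: y = Ce^(-9x^2/2)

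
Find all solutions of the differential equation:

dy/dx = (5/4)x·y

Separating variables and integrating:
ln|y| = 5x^2/8 + C

General solution: y = Ce^(5x^2/8)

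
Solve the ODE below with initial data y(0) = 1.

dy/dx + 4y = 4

General solution: y = 1 + Ce^(-4x)
Applying y(0) = 1: C = 1 - 1 = 0
Particular solution: y = 1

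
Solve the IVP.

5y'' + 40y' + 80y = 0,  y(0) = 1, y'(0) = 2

General solution: y = (C₁ + C₂x)e^(-4x)
Repeated root r = -4
Applying ICs: C₁ = 1, C₂ = 6
Particular solution: y = (1 + 6x)e^(-4x)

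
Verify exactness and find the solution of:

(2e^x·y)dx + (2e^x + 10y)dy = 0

Verify exactness: ∂M/∂y = ∂N/∂x ✓
Find F(x,y) such that ∂F/∂x = M, ∂F/∂y = N
Solution: 2e^x·y + 5y² = C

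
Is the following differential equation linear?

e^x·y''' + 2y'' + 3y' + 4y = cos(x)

Yes. Linear (y and its derivatives appear to the first power only, no products of y terms)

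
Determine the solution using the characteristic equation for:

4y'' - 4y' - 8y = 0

Characteristic equation: 4r² - 4r - 8 = 0
Divide by 4: r² - r - 2 = 0
Roots: r = 2, -1 (distinct real)
General solution: y = C₁e^(2x) + C₂e^(-x)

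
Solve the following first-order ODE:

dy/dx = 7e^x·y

Separating variables and integrating:
ln|y| = 7e^x + C

General solution: y = Ce^(7e^x)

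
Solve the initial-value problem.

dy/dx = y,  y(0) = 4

General solution: y = Ce^x
Applying IC y(0) = 4:
Particular solution: y = 4e^x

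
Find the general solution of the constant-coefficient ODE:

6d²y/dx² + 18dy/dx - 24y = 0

Characteristic equation: 6r² + 18r - 24 = 0
Divide by 6: r² + 3r - 4 = 0
Roots: r = 1, -4 (distinct real)
General solution: y = C₁e^x + C₂e^(-4x)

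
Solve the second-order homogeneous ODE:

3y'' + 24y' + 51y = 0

Characteristic equation: 3r² + 24r + 51 = 0
Divide by 3: r² + 8r + 17 = 0
Roots: r = -4 ± i (complex conjugates)
General solution: y = e^(-4x)(C₁cos(x) + C₂sin(x))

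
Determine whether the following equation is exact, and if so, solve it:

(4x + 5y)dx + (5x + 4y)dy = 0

Verify exactness: ∂M/∂y = ∂N/∂x ✓
Find F(x,y) such that ∂F/∂x = M, ∂F/∂y = N
Solution: 2x² + 5xy + 2y² = C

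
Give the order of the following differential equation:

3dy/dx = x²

The order is 1 (highest derivative is of order 1).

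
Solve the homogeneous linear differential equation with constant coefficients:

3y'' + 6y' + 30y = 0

Characteristic equation: 3r² + 6r + 30 = 0
Divide by 3: r² + 2r + 10 = 0
Roots: r = -1 ± 3i (complex conjugates)
General solution: y = e^(-x)(C₁cos(3x) + C₂sin(3x))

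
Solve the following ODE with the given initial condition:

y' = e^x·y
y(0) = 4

General solution: y = Ce^(e^x)
Applying IC y(0) = 4:
Particular solution: y = 4e^(e^x - 1)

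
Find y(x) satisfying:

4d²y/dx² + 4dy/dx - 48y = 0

Characteristic equation: 4r² + 4r - 48 = 0
Divide by 4: r² + r - 12 = 0
Roots: r = 3, -4 (distinct real)
General solution: y = C₁e^(3x) + C₂e^(-4x)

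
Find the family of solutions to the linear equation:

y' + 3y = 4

Using integrating factor method:

General solution: y = 4/3 + Ce^(-3x)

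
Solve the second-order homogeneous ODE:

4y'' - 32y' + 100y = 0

Characteristic equation: 4r² - 32r + 100 = 0
Divide by 4: r² - 8r + 25 = 0
Roots: r = 4 ± 3i (complex conjugates)
General solution: y = e^(4x)(C₁cos(3x) + C₂sin(3x))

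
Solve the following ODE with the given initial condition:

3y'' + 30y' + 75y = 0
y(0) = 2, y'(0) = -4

General solution: y = (C₁ + C₂x)e^(-5x)
Repeated root r = -5
Applying ICs: C₁ = 2, C₂ = 6
Particular solution: y = (2 + 6x)e^(-5x)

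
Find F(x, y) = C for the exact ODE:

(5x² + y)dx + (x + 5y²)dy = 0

Verify exactness: ∂M/∂y = ∂N/∂x ✓
Find F(x,y) such that ∂F/∂x = M, ∂F/∂y = N
Solution: 5x³/3 + xy + 5y³/3 = C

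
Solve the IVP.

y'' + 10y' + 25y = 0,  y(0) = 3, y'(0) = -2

General solution: y = (C₁ + C₂x)e^(-5x)
Repeated root r = -5
Applying ICs: C₁ = 3, C₂ = 13
Particular solution: y = (3 + 13x)e^(-5x)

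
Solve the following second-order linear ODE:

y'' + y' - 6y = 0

Characteristic equation: r² + r - 6 = 0
Roots: r = 2, -3 (distinct real)
General solution: y = C₁e^(2x) + C₂e^(-3x)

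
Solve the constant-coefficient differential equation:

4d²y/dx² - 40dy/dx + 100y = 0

Characteristic equation: 4r² - 40r + 100 = 0
Divide by 4: r² - 10r + 25 = 0
Factored: (r - 5)² = 0
Repeated root: r = 5
General solution: y = (C₁ + C₂x)e^(5x)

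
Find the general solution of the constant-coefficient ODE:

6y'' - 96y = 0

Characteristic equation: 6r² - 96 = 0
Divide by 6: r² - 16 = 0
Roots: r = 4, -4 (distinct real)
General solution: y = C₁e^(4x) + C₂e^(-4x)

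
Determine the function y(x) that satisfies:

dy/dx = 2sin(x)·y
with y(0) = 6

General solution: y = Ce^(-2cos(x))
Applying IC y(0) = 6:
Particular solution: y = 6e^(2(1-cos(x)))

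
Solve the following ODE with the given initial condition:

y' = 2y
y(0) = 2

General solution: y = Ce^(2x)
Applying IC y(0) = 2:
Particular solution: y = 2e^(2x)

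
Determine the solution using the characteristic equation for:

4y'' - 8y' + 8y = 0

Characteristic equation: 4r² - 8r + 8 = 0
Divide by 4: r² - 2r + 2 = 0
Roots: r = 1 ± i (complex conjugates)
General solution: y = e^x(C₁cos(x) + C₂sin(x))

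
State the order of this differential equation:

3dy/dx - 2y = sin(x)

The order is 1 (highest derivative is of order 1).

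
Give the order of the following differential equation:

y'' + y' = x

The order is 2 (highest derivative is of order 2).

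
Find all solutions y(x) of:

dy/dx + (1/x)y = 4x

Using integrating factor method:

General solution: y = (4/3)x^2 + C/x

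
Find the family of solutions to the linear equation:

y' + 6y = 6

Using integrating factor method:

General solution: y = 1 + Ce^(-6x)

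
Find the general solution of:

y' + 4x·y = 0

Using integrating factor method:

General solution: y = Ce^(-2x^2)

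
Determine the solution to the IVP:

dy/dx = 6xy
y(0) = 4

General solution: y = Ce^(3x²)
Applying IC y(0) = 4:
Particular solution: y = 4e^(3x²)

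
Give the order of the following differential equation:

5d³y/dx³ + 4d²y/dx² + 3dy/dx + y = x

The order is 3 (highest derivative is of order 3).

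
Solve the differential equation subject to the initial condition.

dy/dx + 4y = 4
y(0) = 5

General solution: y = 1 + Ce^(-4x)
Applying y(0) = 5: C = 5 - 1 = 4
Particular solution: y = 1 + 4e^(-4x)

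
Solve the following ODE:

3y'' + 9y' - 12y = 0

Characteristic equation: 3r² + 9r - 12 = 0
Divide by 3: r² + 3r - 4 = 0
Roots: r = 1, -4 (distinct real)
General solution: y = C₁e^x + C₂e^(-4x)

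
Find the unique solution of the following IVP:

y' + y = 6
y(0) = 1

General solution: y = 6 + Ce^(-x)
Applying y(0) = 1: C = 1 - 6 = -5
Particular solution: y = 6 - 5e^(-x)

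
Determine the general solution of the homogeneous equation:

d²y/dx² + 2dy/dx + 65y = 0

Characteristic equation: r² + 2r + 65 = 0
Roots: r = -1 ± 8i (complex conjugates)
General solution: y = e^(-x)(C₁cos(8x) + C₂sin(8x))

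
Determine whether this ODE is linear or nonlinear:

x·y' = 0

Linear (y and its derivatives appear to the first power only, no products of y terms)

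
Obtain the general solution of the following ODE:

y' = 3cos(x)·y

Separating variables and integrating:
ln|y| = 3sin(x) + C

General solution: y = Ce^(3sin(x))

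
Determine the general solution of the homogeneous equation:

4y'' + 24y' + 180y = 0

Characteristic equation: 4r² + 24r + 180 = 0
Divide by 4: r² + 6r + 45 = 0
Roots: r = -3 ± 6i (complex conjugates)
General solution: y = e^(-3x)(C₁cos(6x) + C₂sin(6x))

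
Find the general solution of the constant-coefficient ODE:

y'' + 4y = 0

Characteristic equation: r² + 4 = 0
Roots: r = ±2i (complex conjugates)
General solution: y = C₁cos(2x) + C₂sin(2x)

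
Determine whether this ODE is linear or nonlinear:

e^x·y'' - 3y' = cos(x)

Linear (y and its derivatives appear to the first power only, no products of y terms)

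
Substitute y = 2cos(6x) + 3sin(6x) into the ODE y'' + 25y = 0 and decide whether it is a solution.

Verification:
y'' = -72cos(6x) - 108sin(6x)
y'' + 25y ≠ 0 (frequency mismatch: got 36 instead of 25)

No, it is not a solution.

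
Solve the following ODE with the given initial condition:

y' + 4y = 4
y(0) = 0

General solution: y = 1 + Ce^(-4x)
Applying y(0) = 0: C = 0 - 1 = -1
Particular solution: y = 1 - e^(-4x)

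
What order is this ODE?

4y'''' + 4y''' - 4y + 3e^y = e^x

The order is 4 (highest derivative is of order 4).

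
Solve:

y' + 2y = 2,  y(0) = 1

General solution: y = 1 + Ce^(-2x)
Applying y(0) = 1: C = 1 - 1 = 0
Particular solution: y = 1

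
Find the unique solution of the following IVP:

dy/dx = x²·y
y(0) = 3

General solution: y = Ce^(x³/3)
Applying IC y(0) = 3:
Particular solution: y = 3e^(x³/3)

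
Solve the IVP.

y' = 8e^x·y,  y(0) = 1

General solution: y = Ce^(8e^x)
Applying IC y(0) = 1:
Particular solution: y = e^(8(e^x - 1))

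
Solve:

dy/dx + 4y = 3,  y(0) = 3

General solution: y = 3/4 + Ce^(-4x)
Applying y(0) = 3: C = 3 - 3/4 = 9/4
Particular solution: y = 3/4 + (9/4)e^(-4x)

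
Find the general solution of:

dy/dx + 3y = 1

Using integrating factor method:

General solution: y = 1/3 + Ce^(-3x)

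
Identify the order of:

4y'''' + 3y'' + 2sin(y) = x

The order is 4 (highest derivative is of order 4).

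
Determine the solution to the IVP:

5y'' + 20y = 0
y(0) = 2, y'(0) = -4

General solution: y = C₁cos(2x) + C₂sin(2x)
Complex roots r = ±2i
Applying ICs: C₁ = 2, C₂ = -2
Particular solution: y = 2cos(2x) - 2sin(2x)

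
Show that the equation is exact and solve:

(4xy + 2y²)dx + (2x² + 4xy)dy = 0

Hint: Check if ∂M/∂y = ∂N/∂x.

Verify exactness: ∂M/∂y = ∂N/∂x ✓
Find F(x,y) such that ∂F/∂x = M, ∂F/∂y = N
Solution: 2x²y + 2xy² = C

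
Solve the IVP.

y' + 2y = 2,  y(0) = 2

General solution: y = 1 + Ce^(-2x)
Applying y(0) = 2: C = 2 - 1 = 1
Particular solution: y = 1 + e^(-2x)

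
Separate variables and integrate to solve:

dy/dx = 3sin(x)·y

Separating variables and integrating:
ln|y| = -3cos(x) + C

General solution: y = Ce^(-3cos(x))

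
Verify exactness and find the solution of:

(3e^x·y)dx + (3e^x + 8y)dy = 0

Verify exactness: ∂M/∂y = ∂N/∂x ✓
Find F(x,y) such that ∂F/∂x = M, ∂F/∂y = N
Solution: 3e^x·y + 4y² = C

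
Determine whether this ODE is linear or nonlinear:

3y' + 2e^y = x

Nonlinear (e^y is nonlinear in y)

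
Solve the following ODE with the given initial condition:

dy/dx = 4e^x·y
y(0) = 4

General solution: y = Ce^(4e^x)
Applying IC y(0) = 4:
Particular solution: y = 4e^(4(e^x - 1))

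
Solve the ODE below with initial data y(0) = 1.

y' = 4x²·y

General solution: y = Ce^(4x³/3)
Applying IC y(0) = 1:
Particular solution: y = e^(4x³/3)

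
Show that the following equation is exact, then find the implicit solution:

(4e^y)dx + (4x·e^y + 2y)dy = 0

Verify exactness: ∂M/∂y = ∂N/∂x ✓
Find F(x,y) such that ∂F/∂x = M, ∂F/∂y = N
Solution: 4x·e^y + y² = C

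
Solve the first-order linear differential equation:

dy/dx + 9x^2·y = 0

Using integrating factor method:

General solution: y = Ce^(-3x^3)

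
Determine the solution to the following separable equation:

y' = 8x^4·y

Separating variables and integrating:
ln|y| = 8x^5/5 + C

General solution: y = Ce^(8x^5/5)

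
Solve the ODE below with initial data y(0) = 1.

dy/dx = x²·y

General solution: y = Ce^(x³/3)
Applying IC y(0) = 1:
Particular solution: y = e^(x³/3)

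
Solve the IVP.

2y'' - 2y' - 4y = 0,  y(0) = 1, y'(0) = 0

General solution: y = C₁e^(2x) + C₂e^(-x)
Applying ICs: C₁ = 1/3, C₂ = 2/3
Particular solution: y = (1/3)e^(2x) + (2/3)e^(-x)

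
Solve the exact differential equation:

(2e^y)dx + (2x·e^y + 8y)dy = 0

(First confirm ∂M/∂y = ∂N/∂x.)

Verify exactness: ∂M/∂y = ∂N/∂x ✓
Find F(x,y) such that ∂F/∂x = M, ∂F/∂y = N
Solution: 2x·e^y + 4y² = C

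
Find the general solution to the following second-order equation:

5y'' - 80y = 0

Characteristic equation: 5r² - 80 = 0
Divide by 5: r² - 16 = 0
Roots: r = 4, -4 (distinct real)
General solution: y = C₁e^(4x) + C₂e^(-4x)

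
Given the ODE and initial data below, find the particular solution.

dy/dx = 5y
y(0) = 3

General solution: y = Ce^(5x)
Applying IC y(0) = 3:
Particular solution: y = 3e^(5x)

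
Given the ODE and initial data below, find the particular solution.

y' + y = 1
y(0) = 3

General solution: y = 1 + Ce^(-x)
Applying y(0) = 3: C = 3 - 1 = 2
Particular solution: y = 1 + 2e^(-x)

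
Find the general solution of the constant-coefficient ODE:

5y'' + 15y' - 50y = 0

Characteristic equation: 5r² + 15r - 50 = 0
Divide by 5: r² + 3r - 10 = 0
Roots: r = 2, -5 (distinct real)
General solution: y = C₁e^(2x) + C₂e^(-5x)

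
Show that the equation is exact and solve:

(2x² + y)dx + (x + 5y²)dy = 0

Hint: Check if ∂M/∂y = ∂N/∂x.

Verify exactness: ∂M/∂y = ∂N/∂x ✓
Find F(x,y) such that ∂F/∂x = M, ∂F/∂y = N
Solution: 2x³/3 + xy + 5y³/3 = C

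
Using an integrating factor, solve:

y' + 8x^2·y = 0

Using integrating factor method:

General solution: y = Ce^(-8x^3/3)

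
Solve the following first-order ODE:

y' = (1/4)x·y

Separating variables and integrating:
ln|y| = x^2/8 + C

General solution: y = Ce^(x^2/8)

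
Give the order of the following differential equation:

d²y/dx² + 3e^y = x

The order is 2 (highest derivative is of order 2).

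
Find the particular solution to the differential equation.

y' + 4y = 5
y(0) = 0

General solution: y = 5/4 + Ce^(-4x)
Applying y(0) = 0: C = 0 - 5/4 = -5/4
Particular solution: y = 5/4 - (5/4)e^(-4x)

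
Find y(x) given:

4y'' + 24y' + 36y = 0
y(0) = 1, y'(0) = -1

General solution: y = (C₁ + C₂x)e^(-3x)
Repeated root r = -3
Applying ICs: C₁ = 1, C₂ = 2
Particular solution: y = (1 + 2x)e^(-3x)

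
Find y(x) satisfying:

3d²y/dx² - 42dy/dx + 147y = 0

Characteristic equation: 3r² - 42r + 147 = 0
Divide by 3: r² - 14r + 49 = 0
Factored: (r - 7)² = 0
Repeated root: r = 7
General solution: y = (C₁ + C₂x)e^(7x)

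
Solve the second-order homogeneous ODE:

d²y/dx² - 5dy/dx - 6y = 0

Characteristic equation: r² - 5r - 6 = 0
Roots: r = 6, -1 (distinct real)
General solution: y = C₁e^(6x) + C₂e^(-x)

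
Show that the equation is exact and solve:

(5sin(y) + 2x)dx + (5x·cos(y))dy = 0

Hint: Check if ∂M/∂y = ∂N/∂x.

Verify exactness: ∂M/∂y = ∂N/∂x ✓
Find F(x,y) such that ∂F/∂x = M, ∂F/∂y = N
Solution: 5x·sin(y) + x² = C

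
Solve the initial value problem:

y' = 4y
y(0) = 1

General solution: y = Ce^(4x)
Applying IC y(0) = 1:
Particular solution: y = e^(4x)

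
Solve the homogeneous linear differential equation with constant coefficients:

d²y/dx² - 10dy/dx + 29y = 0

Characteristic equation: r² - 10r + 29 = 0
Roots: r = 5 ± 2i (complex conjugates)
General solution: y = e^(5x)(C₁cos(2x) + C₂sin(2x))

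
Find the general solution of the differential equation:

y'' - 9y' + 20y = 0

Characteristic equation: r² - 9r + 20 = 0
Roots: r = 5, 4 (distinct real)
General solution: y = C₁e^(5x) + C₂e^(4x)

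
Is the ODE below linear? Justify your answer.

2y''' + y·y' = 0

No. Nonlinear (product y·y')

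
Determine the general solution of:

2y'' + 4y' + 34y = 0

Characteristic equation: 2r² + 4r + 34 = 0
Divide by 2: r² + 2r + 17 = 0
Roots: r = -1 ± 4i (complex conjugates)
General solution: y = e^(-x)(C₁cos(4x) + C₂sin(4x))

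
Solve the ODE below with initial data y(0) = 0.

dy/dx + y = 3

General solution: y = 3 + Ce^(-x)
Applying y(0) = 0: C = 0 - 3 = -3
Particular solution: y = 3 - 3e^(-x)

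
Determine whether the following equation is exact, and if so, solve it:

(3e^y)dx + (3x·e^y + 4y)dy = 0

Verify exactness: ∂M/∂y = ∂N/∂x ✓
Find F(x,y) such that ∂F/∂x = M, ∂F/∂y = N
Solution: 3x·e^y + 2y² = C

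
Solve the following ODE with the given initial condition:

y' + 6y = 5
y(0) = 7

General solution: y = 5/6 + Ce^(-6x)
Applying y(0) = 7: C = 7 - 5/6 = 37/6
Particular solution: y = 5/6 + (37/6)e^(-6x)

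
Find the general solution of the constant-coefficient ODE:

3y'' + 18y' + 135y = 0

Characteristic equation: 3r² + 18r + 135 = 0
Divide by 3: r² + 6r + 45 = 0
Roots: r = -3 ± 6i (complex conjugates)
General solution: y = e^(-3x)(C₁cos(6x) + C₂sin(6x))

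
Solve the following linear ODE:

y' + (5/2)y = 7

Using integrating factor method:

General solution: y = 14/5 + Ce^(-5x/2)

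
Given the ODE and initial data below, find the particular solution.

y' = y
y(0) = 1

General solution: y = Ce^x
Applying IC y(0) = 1:
Particular solution: y = e^x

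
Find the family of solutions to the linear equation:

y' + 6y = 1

Using integrating factor method:

General solution: y = 1/6 + Ce^(-6x)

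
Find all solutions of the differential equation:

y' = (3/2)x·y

Separating variables and integrating:
ln|y| = 3x^2/4 + C

General solution: y = Ce^(3x^2/4)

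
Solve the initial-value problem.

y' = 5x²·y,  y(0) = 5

General solution: y = Ce^(5x³/3)
Applying IC y(0) = 5:
Particular solution: y = 5e^(5x³/3)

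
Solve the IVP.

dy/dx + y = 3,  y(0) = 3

General solution: y = 3 + Ce^(-x)
Applying y(0) = 3: C = 3 - 3 = 0
Particular solution: y = 3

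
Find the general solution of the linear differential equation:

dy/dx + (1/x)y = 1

Using integrating factor method:

General solution: y = (1/2)x + C/x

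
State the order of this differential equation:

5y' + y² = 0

The order is 1 (highest derivative is of order 1).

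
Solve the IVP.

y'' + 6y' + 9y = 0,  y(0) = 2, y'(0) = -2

General solution: y = (C₁ + C₂x)e^(-3x)
Repeated root r = -3
Applying ICs: C₁ = 2, C₂ = 4
Particular solution: y = (2 + 4x)e^(-3x)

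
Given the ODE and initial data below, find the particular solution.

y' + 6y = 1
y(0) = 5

General solution: y = 1/6 + Ce^(-6x)
Applying y(0) = 5: C = 5 - 1/6 = 29/6
Particular solution: y = 1/6 + (29/6)e^(-6x)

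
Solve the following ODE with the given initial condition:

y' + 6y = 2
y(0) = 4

General solution: y = 1/3 + Ce^(-6x)
Applying y(0) = 4: C = 4 - 1/3 = 11/3
Particular solution: y = 1/3 + (11/3)e^(-6x)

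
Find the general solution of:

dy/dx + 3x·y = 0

Using integrating factor method:

General solution: y = Ce^(-3x^2/2)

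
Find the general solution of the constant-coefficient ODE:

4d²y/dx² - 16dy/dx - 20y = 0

Characteristic equation: 4r² - 16r - 20 = 0
Divide by 4: r² - 4r - 5 = 0
Roots: r = 5, -1 (distinct real)
General solution: y = C₁e^(5x) + C₂e^(-x)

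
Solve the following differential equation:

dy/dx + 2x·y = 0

Using integrating factor method:

General solution: y = Ce^(-x^2)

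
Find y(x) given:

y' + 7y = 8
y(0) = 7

General solution: y = 8/7 + Ce^(-7x)
Applying y(0) = 7: C = 7 - 8/7 = 41/7
Particular solution: y = 8/7 + (41/7)e^(-7x)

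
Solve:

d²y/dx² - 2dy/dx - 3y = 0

Characteristic equation: r² - 2r - 3 = 0
Roots: r = 3, -1 (distinct real)
General solution: y = C₁e^(3x) + C₂e^(-x)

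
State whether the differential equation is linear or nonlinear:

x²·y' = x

Linear (y and its derivatives appear to the first power only, no products of y terms)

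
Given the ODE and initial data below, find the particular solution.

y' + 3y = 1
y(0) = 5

General solution: y = 1/3 + Ce^(-3x)
Applying y(0) = 5: C = 5 - 1/3 = 14/3
Particular solution: y = 1/3 + (14/3)e^(-3x)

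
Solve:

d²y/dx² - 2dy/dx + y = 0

Characteristic equation: r² - 2r + 1 = 0
Factored: (r - 1)² = 0
Repeated root: r = 1
General solution: y = (C₁ + C₂x)e^x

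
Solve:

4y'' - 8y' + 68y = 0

Characteristic equation: 4r² - 8r + 68 = 0
Divide by 4: r² - 2r + 17 = 0
Roots: r = 1 ± 4i (complex conjugates)
General solution: y = e^x(C₁cos(4x) + C₂sin(4x))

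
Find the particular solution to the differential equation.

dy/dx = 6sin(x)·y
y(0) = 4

General solution: y = Ce^(-6cos(x))
Applying IC y(0) = 4:
Particular solution: y = 4e^(6(1-cos(x)))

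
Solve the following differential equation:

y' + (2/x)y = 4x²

Using integrating factor method:

General solution: y = (4/5)x^3 + Cx^(-2)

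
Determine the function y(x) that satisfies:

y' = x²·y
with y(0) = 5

General solution: y = Ce^(x³/3)
Applying IC y(0) = 5:
Particular solution: y = 5e^(x³/3)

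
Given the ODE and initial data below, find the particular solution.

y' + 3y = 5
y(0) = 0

General solution: y = 5/3 + Ce^(-3x)
Applying y(0) = 0: C = 0 - 5/3 = -5/3
Particular solution: y = 5/3 - (5/3)e^(-3x)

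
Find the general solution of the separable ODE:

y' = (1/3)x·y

Separating variables and integrating:
ln|y| = x^2/6 + C

General solution: y = Ce^(x^2/6)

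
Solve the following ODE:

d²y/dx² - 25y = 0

Characteristic equation: r² - 25 = 0
Roots: r = 5, -5 (distinct real)
General solution: y = C₁e^(5x) + C₂e^(-5x)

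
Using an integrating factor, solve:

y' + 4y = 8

Using integrating factor method:

General solution: y = 2 + Ce^(-4x)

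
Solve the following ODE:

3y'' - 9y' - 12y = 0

Characteristic equation: 3r² - 9r - 12 = 0
Divide by 3: r² - 3r - 4 = 0
Roots: r = 4, -1 (distinct real)
General solution: y = C₁e^(4x) + C₂e^(-x)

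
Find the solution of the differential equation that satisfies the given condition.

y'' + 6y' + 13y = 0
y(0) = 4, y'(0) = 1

General solution: y = e^(-3x)(C₁cos(2x) + C₂sin(2x))
Complex roots r = -3 ± 2i
Applying ICs: C₁ = 4, C₂ = 13/2
Particular solution: y = e^(-3x)(4cos(2x) + (13/2)sin(2x))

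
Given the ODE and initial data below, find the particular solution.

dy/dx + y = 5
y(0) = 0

General solution: y = 5 + Ce^(-x)
Applying y(0) = 0: C = 0 - 5 = -5
Particular solution: y = 5 - 5e^(-x)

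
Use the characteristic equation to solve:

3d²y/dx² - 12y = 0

Characteristic equation: 3r² - 12 = 0
Divide by 3: r² - 4 = 0
Roots: r = 2, -2 (distinct real)
General solution: y = C₁e^(2x) + C₂e^(-2x)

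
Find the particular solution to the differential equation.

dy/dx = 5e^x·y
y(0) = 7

General solution: y = Ce^(5e^x)
Applying IC y(0) = 7:
Particular solution: y = 7e^(5(e^x - 1))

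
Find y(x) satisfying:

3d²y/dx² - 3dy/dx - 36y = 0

Characteristic equation: 3r² - 3r - 36 = 0
Divide by 3: r² - r - 12 = 0
Roots: r = 4, -3 (distinct real)
General solution: y = C₁e^(4x) + C₂e^(-3x)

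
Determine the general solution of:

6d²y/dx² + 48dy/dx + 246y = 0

Characteristic equation: 6r² + 48r + 246 = 0
Divide by 6: r² + 8r + 41 = 0
Roots: r = -4 ± 5i (complex conjugates)
General solution: y = e^(-4x)(C₁cos(5x) + C₂sin(5x))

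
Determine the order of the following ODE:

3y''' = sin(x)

The order is 3 (highest derivative is of order 3).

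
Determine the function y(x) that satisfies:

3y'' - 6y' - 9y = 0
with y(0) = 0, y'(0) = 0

General solution: y = C₁e^(3x) + C₂e^(-x)
Applying ICs: C₁ = 0, C₂ = 0
Particular solution: y = 0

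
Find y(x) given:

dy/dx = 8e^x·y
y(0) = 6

General solution: y = Ce^(8e^x)
Applying IC y(0) = 6:
Particular solution: y = 6e^(8(e^x - 1))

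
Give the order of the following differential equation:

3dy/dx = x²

The order is 1 (highest derivative is of order 1).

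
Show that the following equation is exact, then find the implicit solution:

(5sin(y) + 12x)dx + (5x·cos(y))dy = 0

Verify exactness: ∂M/∂y = ∂N/∂x ✓
Find F(x,y) such that ∂F/∂x = M, ∂F/∂y = N
Solution: 5x·sin(y) + 6x² = C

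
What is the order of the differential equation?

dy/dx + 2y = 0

The order is 1 (highest derivative is of order 1).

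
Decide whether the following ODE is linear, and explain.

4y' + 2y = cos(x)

Linear (y and its derivatives appear to the first power only, no products of y terms)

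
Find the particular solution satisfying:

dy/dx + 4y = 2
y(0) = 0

General solution: y = 1/2 + Ce^(-4x)
Applying y(0) = 0: C = 0 - 1/2 = -1/2
Particular solution: y = 1/2 - (1/2)e^(-4x)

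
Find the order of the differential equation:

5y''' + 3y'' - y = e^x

The order is 3 (highest derivative is of order 3).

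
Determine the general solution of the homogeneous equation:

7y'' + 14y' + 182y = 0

Characteristic equation: 7r² + 14r + 182 = 0
Divide by 7: r² + 2r + 26 = 0
Roots: r = -1 ± 5i (complex conjugates)
General solution: y = e^(-x)(C₁cos(5x) + C₂sin(5x))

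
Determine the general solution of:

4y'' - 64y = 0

Characteristic equation: 4r² - 64 = 0
Divide by 4: r² - 16 = 0
Roots: r = 4, -4 (distinct real)
General solution: y = C₁e^(4x) + C₂e^(-4x)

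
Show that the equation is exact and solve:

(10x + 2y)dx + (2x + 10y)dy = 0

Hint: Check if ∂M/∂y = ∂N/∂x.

Verify exactness: ∂M/∂y = ∂N/∂x ✓
Find F(x,y) such that ∂F/∂x = M, ∂F/∂y = N
Solution: 5x² + 2xy + 5y² = C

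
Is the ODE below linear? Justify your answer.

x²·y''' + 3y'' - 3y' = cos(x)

Yes. Linear (y and its derivatives appear to the first power only, no products of y terms)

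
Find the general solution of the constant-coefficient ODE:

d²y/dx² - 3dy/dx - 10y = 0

Characteristic equation: r² - 3r - 10 = 0
Roots: r = 5, -2 (distinct real)
General solution: y = C₁e^(5x) + C₂e^(-2x)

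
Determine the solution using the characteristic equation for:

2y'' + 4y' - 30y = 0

Characteristic equation: 2r² + 4r - 30 = 0
Divide by 2: r² + 2r - 15 = 0
Roots: r = 3, -5 (distinct real)
General solution: y = C₁e^(3x) + C₂e^(-5x)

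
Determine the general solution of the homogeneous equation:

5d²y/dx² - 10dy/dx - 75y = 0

Characteristic equation: 5r² - 10r - 75 = 0
Divide by 5: r² - 2r - 15 = 0
Roots: r = 5, -3 (distinct real)
General solution: y = C₁e^(5x) + C₂e^(-3x)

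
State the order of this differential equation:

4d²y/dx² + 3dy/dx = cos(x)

The order is 2 (highest derivative is of order 2).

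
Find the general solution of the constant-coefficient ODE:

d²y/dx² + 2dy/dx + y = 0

Characteristic equation: r² + 2r + 1 = 0
Factored: (r + 1)² = 0
Repeated root: r = -1
General solution: y = (C₁ + C₂x)e^(-x)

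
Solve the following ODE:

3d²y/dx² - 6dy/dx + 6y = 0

Characteristic equation: 3r² - 6r + 6 = 0
Divide by 3: r² - 2r + 2 = 0
Roots: r = 1 ± i (complex conjugates)
General solution: y = e^x(C₁cos(x) + C₂sin(x))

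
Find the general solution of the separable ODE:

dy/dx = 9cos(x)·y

Separating variables and integrating:
ln|y| = 9sin(x) + C

General solution: y = Ce^(9sin(x))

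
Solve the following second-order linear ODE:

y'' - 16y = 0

Characteristic equation: r² - 16 = 0
Roots: r = 4, -4 (distinct real)
General solution: y = C₁e^(4x) + C₂e^(-4x)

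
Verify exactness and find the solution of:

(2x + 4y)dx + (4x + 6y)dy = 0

Verify exactness: ∂M/∂y = ∂N/∂x ✓
Find F(x,y) such that ∂F/∂x = M, ∂F/∂y = N
Solution: x² + 4xy + 3y² = C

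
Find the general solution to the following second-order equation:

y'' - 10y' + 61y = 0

Characteristic equation: r² - 10r + 61 = 0
Roots: r = 5 ± 6i (complex conjugates)
General solution: y = e^(5x)(C₁cos(6x) + C₂sin(6x))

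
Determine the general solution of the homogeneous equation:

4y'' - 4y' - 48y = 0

Characteristic equation: 4r² - 4r - 48 = 0
Divide by 4: r² - r - 12 = 0
Roots: r = 4, -3 (distinct real)
General solution: y = C₁e^(4x) + C₂e^(-3x)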